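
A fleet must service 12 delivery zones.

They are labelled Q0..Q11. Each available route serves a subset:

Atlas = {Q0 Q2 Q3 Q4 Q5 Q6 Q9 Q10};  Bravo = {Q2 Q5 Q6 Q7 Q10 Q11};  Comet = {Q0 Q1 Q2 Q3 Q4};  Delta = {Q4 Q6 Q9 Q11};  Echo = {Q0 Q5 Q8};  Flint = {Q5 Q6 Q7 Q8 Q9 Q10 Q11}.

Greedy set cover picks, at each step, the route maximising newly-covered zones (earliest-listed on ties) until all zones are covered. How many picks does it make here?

Greedy: pick Atlas (covers 8 new) → pick Flint (covers 3 new) → pick Comet (covers 1 new). Total picks: 3.
(The true minimum cover uses only 2 routes, so greedy is not optimal here.)

3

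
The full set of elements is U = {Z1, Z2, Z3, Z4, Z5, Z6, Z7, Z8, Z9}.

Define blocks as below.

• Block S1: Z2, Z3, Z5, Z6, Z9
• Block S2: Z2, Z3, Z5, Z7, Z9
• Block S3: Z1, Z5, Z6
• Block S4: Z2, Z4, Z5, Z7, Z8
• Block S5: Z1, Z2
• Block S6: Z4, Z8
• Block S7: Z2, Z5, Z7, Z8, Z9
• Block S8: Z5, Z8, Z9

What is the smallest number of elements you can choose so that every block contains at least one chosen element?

The 3 elements {Z1, Z4, Z5} hit every block.
No choice of 2 elements meets every block, so 3 is the minimum.

3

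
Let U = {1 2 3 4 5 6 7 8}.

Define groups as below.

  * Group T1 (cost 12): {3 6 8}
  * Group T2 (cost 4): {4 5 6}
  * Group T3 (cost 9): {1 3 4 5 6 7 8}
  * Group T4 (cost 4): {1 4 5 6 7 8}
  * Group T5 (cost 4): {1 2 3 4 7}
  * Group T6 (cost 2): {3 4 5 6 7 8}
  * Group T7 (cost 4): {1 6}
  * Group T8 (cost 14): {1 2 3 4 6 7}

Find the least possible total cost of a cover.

T5, T6 together cover every item (T5 ∪ T6 = {1, 2, 3, 4, 5, 6, 7, 8}); total cost 4 + 2 = 6.
No covering selection has total cost below 6.

6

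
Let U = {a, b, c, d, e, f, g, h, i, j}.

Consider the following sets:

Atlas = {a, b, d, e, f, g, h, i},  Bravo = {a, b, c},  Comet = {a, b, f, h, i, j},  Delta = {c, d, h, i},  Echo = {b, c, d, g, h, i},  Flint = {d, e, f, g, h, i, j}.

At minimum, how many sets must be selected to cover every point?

Bravo and Flint together: Bravo ∪ Flint = {a, b, c, d, e, f, g, h, i, j} — every point is covered.
No single set has all 10 points (the largest, Atlas, has 8), so 2 is optimal.

2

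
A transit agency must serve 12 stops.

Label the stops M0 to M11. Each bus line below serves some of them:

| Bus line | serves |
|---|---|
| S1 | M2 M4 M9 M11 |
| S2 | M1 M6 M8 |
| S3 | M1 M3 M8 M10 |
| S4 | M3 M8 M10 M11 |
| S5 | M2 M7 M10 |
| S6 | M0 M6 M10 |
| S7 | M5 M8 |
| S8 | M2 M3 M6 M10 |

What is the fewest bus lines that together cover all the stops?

5

S1 and S3 and S5 and S6 and S7 together: S1 ∪ S3 ∪ S5 ∪ S6 ∪ S7 = {M0, M1, M2, M3, M4, M5, M6, M7, M8, M9, M10, M11} — every stop is covered.
No 4 of the 8 bus lines cover everything (all 70 combinations miss at least one stop), so 5 is optimal.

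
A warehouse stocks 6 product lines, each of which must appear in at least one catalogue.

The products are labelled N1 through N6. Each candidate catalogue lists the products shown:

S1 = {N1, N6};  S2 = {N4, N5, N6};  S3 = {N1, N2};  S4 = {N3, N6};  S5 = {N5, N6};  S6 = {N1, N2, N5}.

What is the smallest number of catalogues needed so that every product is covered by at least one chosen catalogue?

S2 and S4 and S6 together: S2 ∪ S4 ∪ S6 = {N1, N2, N3, N4, N5, N6} — every product is covered.
Only S4 contains N3, so S4 is forced; the remaining 4 products need at least 2 more catalogues (each remaining catalogue adds at most 3) — so at least 3 catalogues are needed, and 3 is optimal.

3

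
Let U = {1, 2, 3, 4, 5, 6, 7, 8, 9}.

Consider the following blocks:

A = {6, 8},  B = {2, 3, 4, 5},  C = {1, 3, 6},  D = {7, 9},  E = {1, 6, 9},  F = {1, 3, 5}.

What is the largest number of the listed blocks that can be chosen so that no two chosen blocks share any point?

A, D, F are pairwise disjoint (A={6,8}; D={7,9}; F={1,3,5}).
Every remaining block overlaps one of these, and no 4 of the listed blocks are pairwise disjoint, so 3 is the maximum.

3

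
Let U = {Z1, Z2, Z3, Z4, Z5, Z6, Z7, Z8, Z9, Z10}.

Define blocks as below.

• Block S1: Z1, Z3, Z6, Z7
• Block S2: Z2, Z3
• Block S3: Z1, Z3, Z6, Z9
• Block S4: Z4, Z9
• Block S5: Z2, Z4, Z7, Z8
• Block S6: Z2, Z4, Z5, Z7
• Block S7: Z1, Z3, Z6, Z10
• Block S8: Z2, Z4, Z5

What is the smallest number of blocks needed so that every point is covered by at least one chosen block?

Take {S3, S5, S6, S7}. Their union is {Z1, Z2, Z3, Z4, Z5, Z6, Z7, Z8, Z9, Z10}, which is all 10 points.
No 3 of the 8 blocks cover everything (all 56 combinations miss at least one point), so 4 is optimal.

4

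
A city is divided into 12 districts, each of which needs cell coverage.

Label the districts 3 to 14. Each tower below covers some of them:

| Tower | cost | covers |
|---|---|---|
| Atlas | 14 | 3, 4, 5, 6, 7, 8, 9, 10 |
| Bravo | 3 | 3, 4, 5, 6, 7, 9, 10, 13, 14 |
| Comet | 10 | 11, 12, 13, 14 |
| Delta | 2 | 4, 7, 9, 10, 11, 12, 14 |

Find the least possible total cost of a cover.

19

Atlas, Bravo, Delta together cover every district (Atlas ∪ Bravo ∪ Delta = {3, 4, 5, 6, 7, 8, 9, 10, 11, 12, 13, 14}); total cost 14 + 3 + 2 = 19.
No covering selection has total cost below 19.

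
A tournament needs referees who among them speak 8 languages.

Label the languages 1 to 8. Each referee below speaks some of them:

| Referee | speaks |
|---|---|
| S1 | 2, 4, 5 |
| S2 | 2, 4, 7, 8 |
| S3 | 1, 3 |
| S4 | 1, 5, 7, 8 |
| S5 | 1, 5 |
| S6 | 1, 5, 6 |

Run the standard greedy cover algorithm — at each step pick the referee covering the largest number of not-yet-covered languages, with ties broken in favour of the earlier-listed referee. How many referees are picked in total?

3

Greedy: pick S2 (covers 4 new) → pick S6 (covers 3 new) → pick S3 (covers 1 new). Total picks: 3.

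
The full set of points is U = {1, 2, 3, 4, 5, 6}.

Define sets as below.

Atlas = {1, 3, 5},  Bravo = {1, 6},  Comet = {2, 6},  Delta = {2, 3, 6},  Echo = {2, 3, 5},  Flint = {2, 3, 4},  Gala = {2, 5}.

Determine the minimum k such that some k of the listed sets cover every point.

Take {Atlas, Bravo, Flint}. Their union is {1, 2, 3, 4, 5, 6}, which is all 6 points.
Only Flint contains 4, so Flint is forced; the remaining 3 points need at least 2 more sets (each remaining set adds at most 2) — so at least 3 sets are needed, and 3 is optimal.

3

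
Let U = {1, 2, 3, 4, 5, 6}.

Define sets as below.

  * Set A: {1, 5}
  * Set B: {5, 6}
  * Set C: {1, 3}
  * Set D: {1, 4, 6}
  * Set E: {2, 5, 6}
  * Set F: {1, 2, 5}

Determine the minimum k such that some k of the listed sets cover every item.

Take {C, D, F}. Their union is {1, 2, 3, 4, 5, 6}, which is all 6 items.
Only C contains 3, so C is forced; the remaining 4 items need at least 2 more sets (each remaining set adds at most 3) — so at least 3 sets are needed, and 3 is optimal.

3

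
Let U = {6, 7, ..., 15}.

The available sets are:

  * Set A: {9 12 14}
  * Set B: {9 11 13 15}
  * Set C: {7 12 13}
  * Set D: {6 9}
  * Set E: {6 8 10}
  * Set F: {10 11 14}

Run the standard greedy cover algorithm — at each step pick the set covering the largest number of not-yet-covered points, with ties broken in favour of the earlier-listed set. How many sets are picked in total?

Greedy: pick B (covers 4 new) → pick E (covers 3 new) → pick A (covers 2 new) → pick C (covers 1 new). Total picks: 4.

4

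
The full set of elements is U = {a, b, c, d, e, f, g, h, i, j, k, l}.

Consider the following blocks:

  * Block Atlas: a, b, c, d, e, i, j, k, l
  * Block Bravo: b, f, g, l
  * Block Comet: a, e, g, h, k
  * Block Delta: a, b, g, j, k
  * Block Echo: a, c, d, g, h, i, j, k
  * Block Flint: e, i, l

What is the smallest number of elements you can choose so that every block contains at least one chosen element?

2

Take T = {g, i}. Each listed block contains at least one of these, so T is a hitting set of size 2.
The blocks Delta, Flint are pairwise disjoint, so any hitting set needs a separate element for each — at least 2. Hence 2 is optimal.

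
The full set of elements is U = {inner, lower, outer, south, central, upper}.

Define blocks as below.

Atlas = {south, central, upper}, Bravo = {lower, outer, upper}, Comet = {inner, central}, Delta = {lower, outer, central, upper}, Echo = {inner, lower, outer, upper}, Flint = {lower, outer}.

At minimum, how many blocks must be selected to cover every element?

2

Atlas and Echo together: Atlas ∪ Echo = {inner, lower, outer, south, central, upper} — every element is covered.
No single block has all 6 elements (the largest, Delta, has 4), so 2 is optimal.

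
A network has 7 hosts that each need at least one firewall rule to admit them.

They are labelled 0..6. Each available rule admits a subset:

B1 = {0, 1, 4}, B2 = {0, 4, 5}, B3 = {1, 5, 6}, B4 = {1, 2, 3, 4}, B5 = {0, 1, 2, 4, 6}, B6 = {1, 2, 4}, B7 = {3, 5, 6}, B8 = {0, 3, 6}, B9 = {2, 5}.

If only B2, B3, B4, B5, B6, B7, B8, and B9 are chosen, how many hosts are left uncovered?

0

Union of B2, B3, B4, B5, B6, B7, B8, B9 = {0, 1, 2, 3, 4, 5, 6} — that's every host, so 0 are uncovered.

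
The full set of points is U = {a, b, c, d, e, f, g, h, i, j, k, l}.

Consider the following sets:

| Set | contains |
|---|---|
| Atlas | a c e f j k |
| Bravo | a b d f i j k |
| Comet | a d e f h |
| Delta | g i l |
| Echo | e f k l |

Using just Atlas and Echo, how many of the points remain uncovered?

5

Union of Atlas, Echo = {a, c, e, f, j, k, l}.
Not covered: b, d, g, h, i — 5 points.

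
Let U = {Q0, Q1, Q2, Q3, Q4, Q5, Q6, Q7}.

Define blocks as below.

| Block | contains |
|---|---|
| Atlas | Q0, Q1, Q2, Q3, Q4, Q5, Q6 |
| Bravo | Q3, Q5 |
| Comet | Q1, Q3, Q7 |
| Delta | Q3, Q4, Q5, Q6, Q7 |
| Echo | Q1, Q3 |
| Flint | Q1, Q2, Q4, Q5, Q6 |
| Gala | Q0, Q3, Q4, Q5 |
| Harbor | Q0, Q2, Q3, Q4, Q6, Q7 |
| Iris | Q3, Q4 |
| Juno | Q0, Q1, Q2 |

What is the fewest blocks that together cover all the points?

Atlas and Harbor together: Atlas ∪ Harbor = {Q0, Q1, Q2, Q3, Q4, Q5, Q6, Q7} — every point is covered.
No single block has all 8 points (the largest, Atlas, has 7), so 2 is optimal.

2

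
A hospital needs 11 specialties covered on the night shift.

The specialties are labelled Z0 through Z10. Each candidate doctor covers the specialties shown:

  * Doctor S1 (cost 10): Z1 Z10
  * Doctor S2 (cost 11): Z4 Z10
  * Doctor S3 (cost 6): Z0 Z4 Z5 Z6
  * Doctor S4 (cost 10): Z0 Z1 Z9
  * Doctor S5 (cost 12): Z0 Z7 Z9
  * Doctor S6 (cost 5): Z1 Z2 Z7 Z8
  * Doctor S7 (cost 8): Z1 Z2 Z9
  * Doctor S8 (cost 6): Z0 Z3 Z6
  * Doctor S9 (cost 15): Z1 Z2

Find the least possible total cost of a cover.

S1, S3, S6, S7, S8 together cover every specialty (S1 ∪ S3 ∪ S6 ∪ S7 ∪ S8 = {Z0, Z1, Z2, Z3, Z4, Z5, Z6, Z7, Z8, Z9, Z10}); total cost 10 + 6 + 5 + 8 + 6 = 35.
No covering selection has total cost below 35.

35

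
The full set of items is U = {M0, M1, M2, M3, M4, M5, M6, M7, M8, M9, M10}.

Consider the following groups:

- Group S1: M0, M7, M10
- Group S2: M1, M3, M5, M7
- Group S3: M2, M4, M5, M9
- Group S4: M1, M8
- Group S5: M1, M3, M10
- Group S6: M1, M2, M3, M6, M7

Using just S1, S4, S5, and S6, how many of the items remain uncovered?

Union of S1, S4, S5, S6 = {M0, M1, M2, M3, M6, M7, M8, M10}.
Not covered: M4, M5, M9 — 3 items.

3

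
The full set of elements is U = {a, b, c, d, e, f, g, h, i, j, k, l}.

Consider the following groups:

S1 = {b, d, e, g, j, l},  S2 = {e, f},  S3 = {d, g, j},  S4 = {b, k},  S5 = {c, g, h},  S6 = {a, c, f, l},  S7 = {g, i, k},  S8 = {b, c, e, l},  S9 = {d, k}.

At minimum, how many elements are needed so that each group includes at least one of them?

Take T = {c, f, g, k}. Each listed group contains at least one of these, so T is a hitting set of size 4.
No choice of 3 elements meets every group, so 4 is the minimum.

4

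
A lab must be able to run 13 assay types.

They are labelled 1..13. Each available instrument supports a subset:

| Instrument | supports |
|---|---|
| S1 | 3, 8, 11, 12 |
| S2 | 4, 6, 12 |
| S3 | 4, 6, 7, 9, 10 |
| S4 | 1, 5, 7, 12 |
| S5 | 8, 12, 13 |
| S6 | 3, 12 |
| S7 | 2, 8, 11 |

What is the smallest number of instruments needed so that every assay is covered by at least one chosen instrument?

5

Take {S3, S4, S5, S6, S7}. Their union is {1, 2, 3, 4, 5, 6, 7, 8, 9, 10, 11, 12, 13}, which is all 13 assays.
No 4 of the 7 instruments cover everything (all 35 combinations miss at least one assay), so 5 is optimal.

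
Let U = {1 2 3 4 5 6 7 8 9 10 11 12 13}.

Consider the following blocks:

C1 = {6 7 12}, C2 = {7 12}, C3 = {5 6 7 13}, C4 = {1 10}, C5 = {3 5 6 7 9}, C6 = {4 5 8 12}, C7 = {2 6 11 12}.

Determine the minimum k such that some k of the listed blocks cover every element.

5

C3, C4, C5, C6, and C7 cover everything between them: the union {1, 2, 3, 4, 5, 6, 7, 8, 9, 10, 11, 12, 13} is all of U.
No 4 of the 7 blocks cover everything (all 35 combinations miss at least one element), so 5 is optimal.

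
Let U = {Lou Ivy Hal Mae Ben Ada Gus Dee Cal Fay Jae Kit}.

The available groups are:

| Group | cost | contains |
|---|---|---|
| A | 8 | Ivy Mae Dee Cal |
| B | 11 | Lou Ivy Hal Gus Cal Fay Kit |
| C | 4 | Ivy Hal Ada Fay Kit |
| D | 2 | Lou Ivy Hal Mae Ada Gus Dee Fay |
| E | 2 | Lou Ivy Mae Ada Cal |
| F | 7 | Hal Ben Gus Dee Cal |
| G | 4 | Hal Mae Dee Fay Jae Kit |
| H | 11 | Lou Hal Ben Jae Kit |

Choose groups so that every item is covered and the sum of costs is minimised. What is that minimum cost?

E, F, G together cover every item (E ∪ F ∪ G = {Lou, Ivy, Hal, Mae, Ben, Ada, Gus, Dee, Cal, Fay, Jae, Kit}); total cost 2 + 7 + 4 = 13.
The greedy pick D, E, G, F costs 15; no covering selection beats 13.

13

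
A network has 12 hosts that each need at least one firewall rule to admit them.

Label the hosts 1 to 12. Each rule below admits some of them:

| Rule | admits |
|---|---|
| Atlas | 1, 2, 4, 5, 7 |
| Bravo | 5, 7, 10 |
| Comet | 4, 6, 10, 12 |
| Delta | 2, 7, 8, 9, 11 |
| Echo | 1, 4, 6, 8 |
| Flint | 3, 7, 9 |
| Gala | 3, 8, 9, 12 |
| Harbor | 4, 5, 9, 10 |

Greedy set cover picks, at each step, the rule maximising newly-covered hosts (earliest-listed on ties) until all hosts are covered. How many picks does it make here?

4

Greedy: pick Atlas (covers 5 new) → pick Gala (covers 4 new) → pick Comet (covers 2 new) → pick Delta (covers 1 new). Total picks: 4.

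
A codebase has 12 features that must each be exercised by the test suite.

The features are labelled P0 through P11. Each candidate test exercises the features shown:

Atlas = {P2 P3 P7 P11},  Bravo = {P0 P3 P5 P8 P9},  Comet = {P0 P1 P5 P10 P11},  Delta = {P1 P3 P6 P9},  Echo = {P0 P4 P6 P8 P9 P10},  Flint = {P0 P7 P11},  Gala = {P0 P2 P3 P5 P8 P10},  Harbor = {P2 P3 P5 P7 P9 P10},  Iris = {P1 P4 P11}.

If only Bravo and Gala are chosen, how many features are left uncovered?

Union of Bravo, Gala = {P0, P2, P3, P5, P8, P9, P10}.
Not covered: P1, P4, P6, P7, P11 — 5 features.

5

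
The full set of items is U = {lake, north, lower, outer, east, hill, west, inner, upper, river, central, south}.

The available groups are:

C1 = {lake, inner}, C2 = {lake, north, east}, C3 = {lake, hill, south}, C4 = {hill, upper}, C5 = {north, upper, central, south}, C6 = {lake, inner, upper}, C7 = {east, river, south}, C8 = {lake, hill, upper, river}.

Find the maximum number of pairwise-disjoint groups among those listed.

3

C1, C4, C7 are pairwise disjoint (C1={lake,inner}; C4={hill,upper}; C7={east,river,south}).
Every remaining group overlaps one of these, and no 4 of the listed groups are pairwise disjoint, so 3 is the maximum.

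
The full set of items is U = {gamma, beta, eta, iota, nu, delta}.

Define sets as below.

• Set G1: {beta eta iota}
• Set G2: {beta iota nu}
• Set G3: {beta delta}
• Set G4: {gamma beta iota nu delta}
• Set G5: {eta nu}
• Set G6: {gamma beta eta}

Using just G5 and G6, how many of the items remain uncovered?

2

Union of G5, G6 = {gamma, beta, eta, nu}.
Not covered: iota, delta — 2 items.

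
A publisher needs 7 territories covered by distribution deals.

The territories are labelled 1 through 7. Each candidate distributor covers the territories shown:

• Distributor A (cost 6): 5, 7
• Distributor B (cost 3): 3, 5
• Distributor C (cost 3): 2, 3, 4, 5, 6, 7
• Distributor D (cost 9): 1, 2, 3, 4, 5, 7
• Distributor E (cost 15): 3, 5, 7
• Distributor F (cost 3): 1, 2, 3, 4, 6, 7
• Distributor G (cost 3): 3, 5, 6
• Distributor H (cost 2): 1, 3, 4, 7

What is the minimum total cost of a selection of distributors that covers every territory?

5

C, H together cover every territory (C ∪ H = {1, 2, 3, 4, 5, 6, 7}); total cost 3 + 2 = 5.
No covering selection has total cost below 5.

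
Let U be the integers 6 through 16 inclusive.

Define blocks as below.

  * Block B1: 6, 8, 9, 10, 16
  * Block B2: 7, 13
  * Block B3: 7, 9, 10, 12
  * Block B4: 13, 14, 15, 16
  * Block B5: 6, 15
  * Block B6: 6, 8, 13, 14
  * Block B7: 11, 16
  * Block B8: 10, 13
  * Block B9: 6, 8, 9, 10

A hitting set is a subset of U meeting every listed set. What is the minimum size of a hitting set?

4

H = {6, 9, 13, 16} meets every block (each contains at least one member of H), and |H| = 4.
No choice of 3 elements meets every block, so 4 is the minimum.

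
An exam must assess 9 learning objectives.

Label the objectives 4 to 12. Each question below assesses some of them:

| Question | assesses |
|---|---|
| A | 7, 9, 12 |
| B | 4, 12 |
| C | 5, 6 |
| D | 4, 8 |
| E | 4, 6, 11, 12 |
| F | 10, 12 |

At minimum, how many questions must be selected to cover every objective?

Take {A, C, D, E, F}. Their union is {4, 5, 6, 7, 8, 9, 10, 11, 12}, which is all 9 objectives.
No 4 of the 6 questions cover everything (all 15 combinations miss at least one objective), so 5 is optimal.

5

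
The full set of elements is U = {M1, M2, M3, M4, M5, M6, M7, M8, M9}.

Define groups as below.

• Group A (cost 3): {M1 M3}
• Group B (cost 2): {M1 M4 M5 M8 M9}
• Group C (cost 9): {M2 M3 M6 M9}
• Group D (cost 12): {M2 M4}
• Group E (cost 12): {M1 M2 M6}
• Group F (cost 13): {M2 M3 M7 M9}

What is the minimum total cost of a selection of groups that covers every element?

24

B, C, F together cover every element (B ∪ C ∪ F = {M1, M2, M3, M4, M5, M6, M7, M8, M9}); total cost 2 + 9 + 13 = 24.
The greedy pick B, A, C, F costs 27; no covering selection beats 24.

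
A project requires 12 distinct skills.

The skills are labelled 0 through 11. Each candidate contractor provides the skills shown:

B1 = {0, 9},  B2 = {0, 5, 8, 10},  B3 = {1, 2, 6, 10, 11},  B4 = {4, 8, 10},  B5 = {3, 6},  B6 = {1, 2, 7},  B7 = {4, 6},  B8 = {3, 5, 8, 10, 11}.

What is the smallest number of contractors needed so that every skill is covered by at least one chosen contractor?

4

B1 and B6 and B7 and B8 together: B1 ∪ B6 ∪ B7 ∪ B8 = {0, 1, 2, 3, 4, 5, 6, 7, 8, 9, 10, 11} — every skill is covered.
No 3 of the 8 contractors cover everything (all 56 combinations miss at least one skill), so 4 is optimal.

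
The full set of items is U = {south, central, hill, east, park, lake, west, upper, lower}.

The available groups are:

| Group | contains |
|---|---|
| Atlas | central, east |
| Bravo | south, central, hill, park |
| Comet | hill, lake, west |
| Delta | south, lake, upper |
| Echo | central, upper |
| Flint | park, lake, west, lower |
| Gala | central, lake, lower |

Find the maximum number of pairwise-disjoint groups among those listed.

Atlas, Flint are pairwise disjoint (Atlas={central,east}; Flint={park,lake,west,lower}).
Every remaining group overlaps one of these, and no 3 of the listed groups are pairwise disjoint, so 2 is the maximum.

2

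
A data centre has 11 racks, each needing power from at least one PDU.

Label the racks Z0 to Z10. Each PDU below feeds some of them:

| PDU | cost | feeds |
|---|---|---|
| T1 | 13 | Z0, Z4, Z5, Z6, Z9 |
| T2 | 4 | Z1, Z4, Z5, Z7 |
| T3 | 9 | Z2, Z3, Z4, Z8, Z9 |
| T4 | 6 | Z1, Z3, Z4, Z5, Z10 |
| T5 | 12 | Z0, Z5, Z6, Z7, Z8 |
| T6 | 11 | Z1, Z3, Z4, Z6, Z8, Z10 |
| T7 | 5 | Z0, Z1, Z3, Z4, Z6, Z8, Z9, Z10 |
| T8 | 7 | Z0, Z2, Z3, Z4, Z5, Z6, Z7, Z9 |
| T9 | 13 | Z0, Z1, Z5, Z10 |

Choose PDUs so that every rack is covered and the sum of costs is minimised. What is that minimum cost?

12

T7, T8 together cover every rack (T7 ∪ T8 = {Z0, Z1, Z2, Z3, Z4, Z5, Z6, Z7, Z8, Z9, Z10}); total cost 5 + 7 = 12.
The greedy pick T7, T2, T8 costs 16; no covering selection beats 12.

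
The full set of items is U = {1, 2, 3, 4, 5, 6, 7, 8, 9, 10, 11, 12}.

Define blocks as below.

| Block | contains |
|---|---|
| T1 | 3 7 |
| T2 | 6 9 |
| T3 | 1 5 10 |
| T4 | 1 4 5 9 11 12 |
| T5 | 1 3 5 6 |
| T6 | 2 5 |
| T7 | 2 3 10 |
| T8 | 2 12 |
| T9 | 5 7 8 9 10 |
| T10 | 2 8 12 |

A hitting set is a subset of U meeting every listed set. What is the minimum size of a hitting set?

4

Take H = {2, 3, 5, 6}. Each listed block contains at least one of these, so H is a hitting set of size 4.
The blocks T1, T2, T3, T8 are pairwise disjoint, so any hitting set needs a separate item for each — at least 4. Hence 4 is optimal.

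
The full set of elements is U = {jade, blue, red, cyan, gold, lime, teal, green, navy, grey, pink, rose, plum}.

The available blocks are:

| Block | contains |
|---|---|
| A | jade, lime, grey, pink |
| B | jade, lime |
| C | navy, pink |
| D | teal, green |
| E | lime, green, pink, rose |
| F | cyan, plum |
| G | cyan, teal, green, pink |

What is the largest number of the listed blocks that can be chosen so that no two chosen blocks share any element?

B, C, D, F are pairwise disjoint (B={jade,lime}; C={navy,pink}; D={teal,green}; F={cyan,plum}).
Every remaining block overlaps one of these, and no 5 of the listed blocks are pairwise disjoint, so 4 is the maximum.

4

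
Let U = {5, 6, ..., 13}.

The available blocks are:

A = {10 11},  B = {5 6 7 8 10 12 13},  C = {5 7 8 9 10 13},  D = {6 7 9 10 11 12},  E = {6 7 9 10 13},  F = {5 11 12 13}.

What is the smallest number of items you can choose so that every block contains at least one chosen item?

2

H = {10, 12} meets every block (each contains at least one member of H), and |H| = 2.
No single item lies in every block, so at least 2 are needed and 2 is optimal.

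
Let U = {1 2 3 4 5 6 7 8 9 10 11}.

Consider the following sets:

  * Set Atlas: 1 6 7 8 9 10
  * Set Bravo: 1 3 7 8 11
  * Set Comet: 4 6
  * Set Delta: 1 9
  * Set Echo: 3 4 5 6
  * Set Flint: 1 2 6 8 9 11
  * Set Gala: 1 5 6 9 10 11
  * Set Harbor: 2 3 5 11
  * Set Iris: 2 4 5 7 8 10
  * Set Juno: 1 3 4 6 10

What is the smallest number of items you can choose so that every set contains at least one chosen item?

The 3 items {1, 2, 6} hit every set.
The sets Comet, Delta, Harbor are pairwise disjoint, so any hitting set needs a separate item for each — at least 3. Hence 3 is optimal.

3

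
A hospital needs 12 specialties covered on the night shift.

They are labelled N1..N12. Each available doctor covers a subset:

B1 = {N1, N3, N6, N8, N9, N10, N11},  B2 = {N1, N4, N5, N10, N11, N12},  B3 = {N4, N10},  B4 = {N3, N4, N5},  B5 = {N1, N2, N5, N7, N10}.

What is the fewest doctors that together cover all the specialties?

B1 and B2 and B5 together: B1 ∪ B2 ∪ B5 = {N1, N2, N3, N4, N5, N6, N7, N8, N9, N10, N11, N12} — every specialty is covered.
Only B5 contains N2, so B5 is forced; the remaining 7 specialties need at least 2 more doctors (each remaining doctor adds at most 5) — so at least 3 doctors are needed, and 3 is optimal.

3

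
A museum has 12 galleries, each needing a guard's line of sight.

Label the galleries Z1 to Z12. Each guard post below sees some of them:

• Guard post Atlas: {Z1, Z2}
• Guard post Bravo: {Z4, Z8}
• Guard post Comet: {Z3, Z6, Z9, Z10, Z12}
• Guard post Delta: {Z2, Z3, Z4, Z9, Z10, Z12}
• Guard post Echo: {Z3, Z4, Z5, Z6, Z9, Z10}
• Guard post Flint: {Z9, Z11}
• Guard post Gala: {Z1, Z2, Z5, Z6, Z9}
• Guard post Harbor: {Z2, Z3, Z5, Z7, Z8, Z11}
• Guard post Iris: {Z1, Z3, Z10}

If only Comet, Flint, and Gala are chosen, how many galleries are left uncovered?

Union of Comet, Flint, Gala = {Z1, Z2, Z3, Z5, Z6, Z9, Z10, Z11, Z12}.
Not covered: Z4, Z7, Z8 — 3 galleries.

3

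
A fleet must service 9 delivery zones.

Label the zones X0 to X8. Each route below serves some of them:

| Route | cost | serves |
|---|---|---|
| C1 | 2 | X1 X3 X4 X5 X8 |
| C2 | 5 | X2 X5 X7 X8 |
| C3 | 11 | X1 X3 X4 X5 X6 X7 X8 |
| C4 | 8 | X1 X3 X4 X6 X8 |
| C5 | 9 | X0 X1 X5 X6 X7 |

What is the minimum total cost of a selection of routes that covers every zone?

16

C1, C2, C5 together cover every zone (C1 ∪ C2 ∪ C5 = {X0, X1, X2, X3, X4, X5, X6, X7, X8}); total cost 2 + 5 + 9 = 16.
No covering selection has total cost below 16.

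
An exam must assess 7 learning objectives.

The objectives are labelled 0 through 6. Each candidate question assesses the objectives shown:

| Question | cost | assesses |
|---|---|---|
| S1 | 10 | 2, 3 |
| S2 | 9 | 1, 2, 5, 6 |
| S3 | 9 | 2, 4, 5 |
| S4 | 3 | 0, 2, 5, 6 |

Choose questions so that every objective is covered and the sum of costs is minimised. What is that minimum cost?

S1, S2, S3, S4 together cover every objective (S1 ∪ S2 ∪ S3 ∪ S4 = {0, 1, 2, 3, 4, 5, 6}); total cost 10 + 9 + 9 + 3 = 31.
No covering selection has total cost below 31.

31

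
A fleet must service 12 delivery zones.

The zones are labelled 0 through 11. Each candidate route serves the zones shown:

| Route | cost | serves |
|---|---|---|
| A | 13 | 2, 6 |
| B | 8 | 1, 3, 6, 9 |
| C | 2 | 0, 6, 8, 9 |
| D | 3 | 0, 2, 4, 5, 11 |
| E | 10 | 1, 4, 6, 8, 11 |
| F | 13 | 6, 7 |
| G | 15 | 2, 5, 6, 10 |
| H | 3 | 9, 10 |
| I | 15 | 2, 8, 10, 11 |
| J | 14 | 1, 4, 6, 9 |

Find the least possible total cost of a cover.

B, C, D, F, H together cover every zone (B ∪ C ∪ D ∪ F ∪ H = {0, 1, 2, 3, 4, 5, 6, 7, 8, 9, 10, 11}); total cost 8 + 2 + 3 + 13 + 3 = 29.
No covering selection has total cost below 29.

29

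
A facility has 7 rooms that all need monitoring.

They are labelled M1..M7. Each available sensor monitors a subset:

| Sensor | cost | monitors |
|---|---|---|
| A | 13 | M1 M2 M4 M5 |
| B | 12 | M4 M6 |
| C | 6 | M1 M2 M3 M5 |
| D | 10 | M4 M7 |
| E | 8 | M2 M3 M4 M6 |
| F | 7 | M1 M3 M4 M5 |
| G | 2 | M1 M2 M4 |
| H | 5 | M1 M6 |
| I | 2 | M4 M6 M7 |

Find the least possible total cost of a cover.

C, I together cover every room (C ∪ I = {M1, M2, M3, M4, M5, M6, M7}); total cost 6 + 2 = 8.
The greedy pick G, I, C costs 10; no covering selection beats 8.

8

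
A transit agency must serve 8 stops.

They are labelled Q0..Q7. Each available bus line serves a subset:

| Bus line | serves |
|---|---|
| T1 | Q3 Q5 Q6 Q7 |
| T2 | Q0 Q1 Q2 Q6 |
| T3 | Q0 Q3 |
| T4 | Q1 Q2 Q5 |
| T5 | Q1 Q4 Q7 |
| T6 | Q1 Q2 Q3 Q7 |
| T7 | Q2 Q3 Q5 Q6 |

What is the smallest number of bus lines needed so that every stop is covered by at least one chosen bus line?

3

Take {T1, T2, T5}. Their union is {Q0, Q1, Q2, Q3, Q4, Q5, Q6, Q7}, which is all 8 stops.
Only T5 contains Q4, so T5 is forced; the remaining 5 stops need at least 2 more bus lines (each remaining bus line adds at most 4) — so at least 3 bus lines are needed, and 3 is optimal.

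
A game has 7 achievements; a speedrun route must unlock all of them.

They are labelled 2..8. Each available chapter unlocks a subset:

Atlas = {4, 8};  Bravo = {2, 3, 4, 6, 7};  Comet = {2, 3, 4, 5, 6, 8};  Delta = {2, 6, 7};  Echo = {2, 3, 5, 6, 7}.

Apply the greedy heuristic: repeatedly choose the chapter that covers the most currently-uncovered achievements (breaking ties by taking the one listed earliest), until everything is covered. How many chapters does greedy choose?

Greedy: pick Comet (covers 6 new) → pick Bravo (covers 1 new). Total picks: 2.

2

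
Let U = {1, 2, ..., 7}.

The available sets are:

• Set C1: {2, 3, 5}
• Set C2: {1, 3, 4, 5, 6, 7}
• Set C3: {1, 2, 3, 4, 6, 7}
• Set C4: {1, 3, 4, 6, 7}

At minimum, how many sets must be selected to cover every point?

2

C1 and C3 together: C1 ∪ C3 = {1, 2, 3, 4, 5, 6, 7} — every point is covered.
No single set has all 7 points (the largest, C2, has 6), so 2 is optimal.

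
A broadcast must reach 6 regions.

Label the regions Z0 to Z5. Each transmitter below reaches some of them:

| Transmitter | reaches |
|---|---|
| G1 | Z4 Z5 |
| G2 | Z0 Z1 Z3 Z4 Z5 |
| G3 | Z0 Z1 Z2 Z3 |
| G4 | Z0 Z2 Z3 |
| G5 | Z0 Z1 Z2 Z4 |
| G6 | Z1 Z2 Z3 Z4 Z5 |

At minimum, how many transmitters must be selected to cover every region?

G2 and G5 together: G2 ∪ G5 = {Z0, Z1, Z2, Z3, Z4, Z5} — every region is covered.
No single transmitter has all 6 regions (the largest, G2, has 5), so 2 is optimal.

2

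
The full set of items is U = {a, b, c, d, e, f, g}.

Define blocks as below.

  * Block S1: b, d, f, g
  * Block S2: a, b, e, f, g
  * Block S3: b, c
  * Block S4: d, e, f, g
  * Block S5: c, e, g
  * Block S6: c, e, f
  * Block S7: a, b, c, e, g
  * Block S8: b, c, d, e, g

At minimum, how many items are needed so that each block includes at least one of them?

2

The 2 items {c, g} hit every block.
The blocks S3, S4 are pairwise disjoint, so any hitting set needs a separate item for each — at least 2. Hence 2 is optimal.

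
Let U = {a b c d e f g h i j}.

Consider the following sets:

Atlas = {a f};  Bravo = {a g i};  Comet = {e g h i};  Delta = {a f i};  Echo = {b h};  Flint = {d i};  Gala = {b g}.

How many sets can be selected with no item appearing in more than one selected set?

Atlas, Echo, Flint are pairwise disjoint (Atlas={a,f}; Echo={b,h}; Flint={d,i}).
Every remaining set overlaps one of these, and no 4 of the listed sets are pairwise disjoint, so 3 is the maximum.

3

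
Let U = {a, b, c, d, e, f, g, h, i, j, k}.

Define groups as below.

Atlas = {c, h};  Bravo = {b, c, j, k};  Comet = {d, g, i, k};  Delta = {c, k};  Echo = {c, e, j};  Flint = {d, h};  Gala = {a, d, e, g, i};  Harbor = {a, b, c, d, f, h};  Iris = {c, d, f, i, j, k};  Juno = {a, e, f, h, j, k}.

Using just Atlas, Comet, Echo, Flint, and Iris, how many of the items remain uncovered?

2

Union of Atlas, Comet, Echo, Flint, Iris = {c, d, e, f, g, h, i, j, k}.
Not covered: a, b — 2 items.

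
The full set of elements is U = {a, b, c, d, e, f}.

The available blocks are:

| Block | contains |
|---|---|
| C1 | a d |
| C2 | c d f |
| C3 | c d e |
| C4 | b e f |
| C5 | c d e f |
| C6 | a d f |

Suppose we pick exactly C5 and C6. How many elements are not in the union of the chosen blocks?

1

Union of C5, C6 = {a, c, d, e, f}.
Not covered: b — 1 element.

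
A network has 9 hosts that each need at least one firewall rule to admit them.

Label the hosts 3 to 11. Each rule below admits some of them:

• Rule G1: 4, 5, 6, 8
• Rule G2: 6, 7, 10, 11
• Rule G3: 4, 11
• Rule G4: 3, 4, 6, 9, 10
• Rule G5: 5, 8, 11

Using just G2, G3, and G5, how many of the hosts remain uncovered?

2

Union of G2, G3, G5 = {4, 5, 6, 7, 8, 10, 11}.
Not covered: 3, 9 — 2 hosts.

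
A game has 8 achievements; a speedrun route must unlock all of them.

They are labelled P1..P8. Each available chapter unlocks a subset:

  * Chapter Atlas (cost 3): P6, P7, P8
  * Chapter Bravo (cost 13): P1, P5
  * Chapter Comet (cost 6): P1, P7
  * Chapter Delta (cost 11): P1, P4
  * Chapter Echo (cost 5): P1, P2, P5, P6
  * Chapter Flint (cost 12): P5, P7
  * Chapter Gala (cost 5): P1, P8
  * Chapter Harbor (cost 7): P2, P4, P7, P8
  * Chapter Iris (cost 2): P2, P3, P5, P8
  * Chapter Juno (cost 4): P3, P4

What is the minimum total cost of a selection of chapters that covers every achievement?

Atlas, Echo, Juno together cover every achievement (Atlas ∪ Echo ∪ Juno = {P1, P2, P3, P4, P5, P6, P7, P8}); total cost 3 + 5 + 4 = 12.
The greedy pick Iris, Atlas, Juno, Echo costs 14; no covering selection beats 12.

12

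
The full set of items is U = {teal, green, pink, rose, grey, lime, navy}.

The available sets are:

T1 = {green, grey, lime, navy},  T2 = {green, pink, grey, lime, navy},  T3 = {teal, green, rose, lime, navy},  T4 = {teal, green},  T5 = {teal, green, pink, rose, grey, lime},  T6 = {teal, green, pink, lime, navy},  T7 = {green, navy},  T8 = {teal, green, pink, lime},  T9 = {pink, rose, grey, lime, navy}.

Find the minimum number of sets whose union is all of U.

2

T5 and T6 cover everything between them: the union {teal, green, pink, rose, grey, lime, navy} is all of U.
No single set has all 7 items (the largest, T5, has 6), so 2 is optimal.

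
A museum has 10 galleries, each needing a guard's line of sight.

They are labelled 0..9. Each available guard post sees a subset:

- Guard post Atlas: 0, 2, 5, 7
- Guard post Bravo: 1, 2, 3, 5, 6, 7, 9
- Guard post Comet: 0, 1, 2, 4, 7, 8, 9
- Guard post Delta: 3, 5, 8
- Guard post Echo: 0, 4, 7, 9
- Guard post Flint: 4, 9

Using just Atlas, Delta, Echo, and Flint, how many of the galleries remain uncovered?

2

Union of Atlas, Delta, Echo, Flint = {0, 2, 3, 4, 5, 7, 8, 9}.
Not covered: 1, 6 — 2 galleries.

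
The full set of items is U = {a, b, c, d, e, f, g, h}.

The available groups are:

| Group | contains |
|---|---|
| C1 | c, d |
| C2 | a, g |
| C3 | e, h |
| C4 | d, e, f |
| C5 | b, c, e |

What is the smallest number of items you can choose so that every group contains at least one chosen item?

3

Take T = {a, d, e}. Each listed group contains at least one of these, so T is a hitting set of size 3.
The groups C1, C2, C3 are pairwise disjoint, so any hitting set needs a separate item for each — at least 3. Hence 3 is optimal.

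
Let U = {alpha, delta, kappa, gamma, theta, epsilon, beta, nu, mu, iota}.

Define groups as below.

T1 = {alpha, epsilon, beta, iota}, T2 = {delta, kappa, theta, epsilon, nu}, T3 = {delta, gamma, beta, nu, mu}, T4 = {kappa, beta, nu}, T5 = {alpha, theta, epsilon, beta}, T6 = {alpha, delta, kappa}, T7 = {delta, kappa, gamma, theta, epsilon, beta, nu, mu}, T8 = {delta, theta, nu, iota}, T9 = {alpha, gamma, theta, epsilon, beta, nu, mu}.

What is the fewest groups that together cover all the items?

2

T1 and T7 cover everything between them: the union {alpha, delta, kappa, gamma, theta, epsilon, beta, nu, mu, iota} is all of U.
No single group has all 10 items (the largest, T7, has 8), so 2 is optimal.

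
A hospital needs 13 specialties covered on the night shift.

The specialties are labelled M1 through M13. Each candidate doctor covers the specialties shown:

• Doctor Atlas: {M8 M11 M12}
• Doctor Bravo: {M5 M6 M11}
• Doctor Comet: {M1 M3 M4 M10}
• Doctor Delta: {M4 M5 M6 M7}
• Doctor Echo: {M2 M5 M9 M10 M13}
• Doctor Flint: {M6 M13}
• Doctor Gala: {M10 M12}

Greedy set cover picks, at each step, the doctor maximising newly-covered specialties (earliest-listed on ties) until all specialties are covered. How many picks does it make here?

4

Greedy: pick Echo (covers 5 new) → pick Atlas (covers 3 new) → pick Comet (covers 3 new) → pick Delta (covers 2 new). Total picks: 4.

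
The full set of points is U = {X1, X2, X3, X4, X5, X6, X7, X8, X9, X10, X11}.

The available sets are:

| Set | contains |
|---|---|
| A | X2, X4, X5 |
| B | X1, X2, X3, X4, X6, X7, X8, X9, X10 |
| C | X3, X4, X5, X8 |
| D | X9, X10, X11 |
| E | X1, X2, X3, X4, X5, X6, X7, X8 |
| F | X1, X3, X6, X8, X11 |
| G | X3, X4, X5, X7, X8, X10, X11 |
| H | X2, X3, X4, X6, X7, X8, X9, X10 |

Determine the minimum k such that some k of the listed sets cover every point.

D and E cover everything between them: the union {X1, X2, X3, X4, X5, X6, X7, X8, X9, X10, X11} is all of U.
No single set has all 11 points (the largest, B, has 9), so 2 is optimal.

2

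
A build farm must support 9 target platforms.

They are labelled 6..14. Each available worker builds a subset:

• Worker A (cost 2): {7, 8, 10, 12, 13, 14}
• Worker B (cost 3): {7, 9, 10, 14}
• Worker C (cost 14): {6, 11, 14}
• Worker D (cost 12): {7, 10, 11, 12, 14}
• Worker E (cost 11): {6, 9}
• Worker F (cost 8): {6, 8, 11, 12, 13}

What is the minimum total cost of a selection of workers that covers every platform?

11

B, F together cover every platform (B ∪ F = {6, 7, 8, 9, 10, 11, 12, 13, 14}); total cost 3 + 8 = 11.
The greedy pick A, B, F costs 13; no covering selection beats 11.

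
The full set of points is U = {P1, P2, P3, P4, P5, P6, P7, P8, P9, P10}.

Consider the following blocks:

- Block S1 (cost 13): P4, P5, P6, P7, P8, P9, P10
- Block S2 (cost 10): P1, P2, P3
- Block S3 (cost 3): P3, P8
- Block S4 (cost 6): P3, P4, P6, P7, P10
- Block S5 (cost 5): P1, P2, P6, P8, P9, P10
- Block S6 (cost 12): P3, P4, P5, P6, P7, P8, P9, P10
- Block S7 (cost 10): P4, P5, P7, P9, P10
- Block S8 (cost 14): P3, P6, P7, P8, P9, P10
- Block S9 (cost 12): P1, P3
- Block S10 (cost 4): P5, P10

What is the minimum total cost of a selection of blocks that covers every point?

15

S4, S5, S10 together cover every point (S4 ∪ S5 ∪ S10 = {P1, P2, P3, P4, P5, P6, P7, P8, P9, P10}); total cost 6 + 5 + 4 = 15.
No covering selection has total cost below 15.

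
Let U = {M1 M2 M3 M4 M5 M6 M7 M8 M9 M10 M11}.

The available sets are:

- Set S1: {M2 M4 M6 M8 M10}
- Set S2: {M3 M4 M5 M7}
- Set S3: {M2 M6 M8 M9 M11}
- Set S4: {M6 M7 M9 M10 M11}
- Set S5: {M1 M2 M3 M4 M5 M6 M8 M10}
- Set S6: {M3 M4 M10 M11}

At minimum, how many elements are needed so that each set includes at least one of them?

Take H = {M3, M6}. Each listed set contains at least one of these, so H is a hitting set of size 2.
The sets S2, S3 are pairwise disjoint, so any hitting set needs a separate element for each — at least 2. Hence 2 is optimal.

2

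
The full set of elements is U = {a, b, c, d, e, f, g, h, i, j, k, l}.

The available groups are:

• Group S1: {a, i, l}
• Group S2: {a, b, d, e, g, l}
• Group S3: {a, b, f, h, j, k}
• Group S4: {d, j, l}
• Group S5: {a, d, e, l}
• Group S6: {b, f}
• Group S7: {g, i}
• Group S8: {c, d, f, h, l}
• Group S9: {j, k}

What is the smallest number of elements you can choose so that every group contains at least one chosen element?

4

T = {d, f, i, k} meets every group (each contains at least one member of T), and |T| = 4.
The groups S5, S6, S7, S9 are pairwise disjoint, so any hitting set needs a separate element for each — at least 4. Hence 4 is optimal.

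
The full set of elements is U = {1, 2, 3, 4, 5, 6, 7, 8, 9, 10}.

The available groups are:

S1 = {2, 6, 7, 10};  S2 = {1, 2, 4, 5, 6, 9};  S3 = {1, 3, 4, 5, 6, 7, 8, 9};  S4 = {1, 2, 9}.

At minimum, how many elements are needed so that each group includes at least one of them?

Take H = {7, 9}. Each listed group contains at least one of these, so H is a hitting set of size 2.
No single element lies in every group, so at least 2 are needed and 2 is optimal.

2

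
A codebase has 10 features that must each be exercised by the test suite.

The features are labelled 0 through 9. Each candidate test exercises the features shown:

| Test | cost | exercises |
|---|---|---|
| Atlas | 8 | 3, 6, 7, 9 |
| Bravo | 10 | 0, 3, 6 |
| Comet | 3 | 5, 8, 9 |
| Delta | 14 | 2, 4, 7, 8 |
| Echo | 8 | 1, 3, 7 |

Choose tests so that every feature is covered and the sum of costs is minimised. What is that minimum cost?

Bravo, Comet, Delta, Echo together cover every feature (Bravo ∪ Comet ∪ Delta ∪ Echo = {0, 1, 2, 3, 4, 5, 6, 7, 8, 9}); total cost 10 + 3 + 14 + 8 = 35.
The greedy pick Comet, Atlas, Delta, Echo, Bravo costs 43; no covering selection beats 35.

35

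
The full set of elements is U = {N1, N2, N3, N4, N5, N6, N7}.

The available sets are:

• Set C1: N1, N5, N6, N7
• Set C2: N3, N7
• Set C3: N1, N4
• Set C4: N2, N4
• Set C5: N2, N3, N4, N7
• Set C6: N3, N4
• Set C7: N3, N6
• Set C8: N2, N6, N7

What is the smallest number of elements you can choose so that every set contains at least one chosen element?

3

H = {N3, N4, N6} meets every set (each contains at least one member of H), and |H| = 3.
No choice of 2 elements meets every set, so 3 is the minimum.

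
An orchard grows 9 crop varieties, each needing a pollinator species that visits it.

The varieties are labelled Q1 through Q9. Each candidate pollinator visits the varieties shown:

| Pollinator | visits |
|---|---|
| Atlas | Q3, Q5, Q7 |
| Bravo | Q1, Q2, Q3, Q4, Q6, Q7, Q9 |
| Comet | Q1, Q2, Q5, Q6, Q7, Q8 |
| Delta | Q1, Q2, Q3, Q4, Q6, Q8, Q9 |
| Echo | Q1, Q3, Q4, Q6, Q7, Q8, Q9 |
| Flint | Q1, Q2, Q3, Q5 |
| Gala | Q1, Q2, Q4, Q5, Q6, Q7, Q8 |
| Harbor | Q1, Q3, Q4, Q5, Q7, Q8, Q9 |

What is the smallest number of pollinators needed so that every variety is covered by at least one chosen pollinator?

2

Delta and Harbor together: Delta ∪ Harbor = {Q1, Q2, Q3, Q4, Q5, Q6, Q7, Q8, Q9} — every variety is covered.
No single pollinator has all 9 varieties (the largest, Bravo, has 7), so 2 is optimal.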